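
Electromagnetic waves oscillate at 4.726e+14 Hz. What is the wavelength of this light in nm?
634.35 nm

Using the wave equation: c = fλ

Solving for wavelength:
λ = c/f = (3×10⁸ m/s) / (4.726e+14 Hz)
λ = 634.35 nm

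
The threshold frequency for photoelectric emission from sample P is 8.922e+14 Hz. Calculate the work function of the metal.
3.69 eV

At the threshold frequency, photon energy equals work function:
φ = hf₀

Calculating:
φ = (6.626×10⁻³⁴ J·s)(8.922e+14 Hz)
φ = 3.69 eV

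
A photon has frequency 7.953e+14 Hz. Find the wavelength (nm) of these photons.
376.96 nm

Using the wave equation: c = fλ

Solving for wavelength:
λ = c/f = (3×10⁸ m/s) / (7.953e+14 Hz)
λ = 376.96 nm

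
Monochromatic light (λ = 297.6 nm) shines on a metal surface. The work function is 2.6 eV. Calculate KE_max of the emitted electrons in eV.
1.5661 eV

Using Einstein's photoelectric equation: KE_max = hf - φ = hc/λ - φ

First, calculate the photon energy:
E_photon = hc/λ = (6.626×10⁻³⁴ J·s)(3×10⁸ m/s) / (297.6×10⁻⁹ m)
E_photon = 4.1661 eV

Then, the maximum kinetic energy:
KE_max = E_photon - φ = 4.1661 eV - 2.6 eV = 1.5661 eV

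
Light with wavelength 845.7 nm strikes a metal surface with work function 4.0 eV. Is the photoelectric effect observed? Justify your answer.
No

For photoemission, the photon energy must exceed the work function.

Photon energy: E = hc/λ = 1.4661 eV
Work function: φ = 4.0 eV

Since E_photon (1.4661 eV) < φ (4.0 eV), photoemission will NOT occur.
The threshold wavelength is λ₀ = hc/φ = 310.0 nm.
Since 845.7 nm > 310.0 nm, the photons lack sufficient energy.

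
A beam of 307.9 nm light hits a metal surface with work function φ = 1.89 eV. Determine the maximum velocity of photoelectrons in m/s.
8.6697e+05 m/s

First, find the maximum kinetic energy:
E_photon = hc/λ = 4.0268 eV
KE_max = E_photon - φ = 4.0268 - 1.89 = 2.1368 eV

Convert to Joules: KE_max = 2.1368 × 1.602×10⁻¹⁹ J = 3.4235e-19 J

Then use KE = ½mv² to find velocity:
v = √(2·KE/m) = √(2 × 3.4235e-19 J / 9.109e-31 kg)
v = 8.6697e+05 m/s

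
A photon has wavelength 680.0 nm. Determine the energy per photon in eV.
1.8233 eV

Using E = hf = hc/λ:

E = hc/λ = (6.626×10⁻³⁴ J·s)(3×10⁸ m/s) / (680.0×10⁻⁹ m)
E = 1.8233 eV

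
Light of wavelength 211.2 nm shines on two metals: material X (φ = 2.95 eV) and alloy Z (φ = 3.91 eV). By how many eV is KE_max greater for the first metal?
0.9600 eV

Using KE_max = hc/λ - φ for each metal:

Photon energy: E = hc/λ = 5.8705 eV

For material X (φ₁ = 2.95 eV):
KE₁ = E - φ₁ = 5.8705 - 2.95 = 2.9205 eV

For alloy Z (φ₂ = 3.91 eV):
KE₂ = E - φ₂ = 5.8705 - 3.91 = 1.9605 eV

Difference:
ΔKE = KE₁ - KE₂ = 2.9205 - 1.9605 = 0.9600 eV

Note: The difference equals the difference in work functions: 3.91 - 2.95 = 0.96 eV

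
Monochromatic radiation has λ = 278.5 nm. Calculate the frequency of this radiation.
1.0765e+15 Hz

Using the wave equation: c = fλ

Solving for frequency:
f = c/λ = (3×10⁸ m/s) / (278.5×10⁻⁹ m)
f = 1.0765e+15 Hz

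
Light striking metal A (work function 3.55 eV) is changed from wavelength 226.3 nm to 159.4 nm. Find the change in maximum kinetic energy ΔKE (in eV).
2.2994 eV

Using Einstein's equation: KE_max = hc/λ - φ

For λ₁ = 226.3 nm:
KE₁ = hc/λ₁ - φ = 5.4788 - 3.55 = 1.9288 eV

For λ₂ = 159.4 nm:
KE₂ = hc/λ₂ - φ = 7.7782 - 3.55 = 4.2282 eV

Change in KE:
ΔKE = KE₂ - KE₁ = 4.2282 - 1.9288 = 2.2994 eV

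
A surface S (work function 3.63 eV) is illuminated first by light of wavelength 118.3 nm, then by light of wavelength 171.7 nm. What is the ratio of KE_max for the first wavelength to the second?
1.9077

Using Einstein's equation: KE_max = hc/λ - φ

For λ₁ = 118.3 nm:
E₁ = hc/λ₁ = 10.4805 eV
KE₁ = E₁ - φ = 10.4805 - 3.63 = 6.8505 eV

For λ₂ = 171.7 nm:
E₂ = hc/λ₂ = 7.2210 eV
KE₂ = E₂ - φ = 7.2210 - 3.63 = 3.5910 eV

Ratio: KE₁/KE₂ = 6.8505/3.5910 = 1.9077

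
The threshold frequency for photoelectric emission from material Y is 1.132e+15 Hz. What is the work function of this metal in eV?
4.68 eV

At the threshold frequency, photon energy equals work function:
φ = hf₀

Calculating:
φ = (6.626×10⁻³⁴ J·s)(1.132e+15 Hz)
φ = 4.68 eV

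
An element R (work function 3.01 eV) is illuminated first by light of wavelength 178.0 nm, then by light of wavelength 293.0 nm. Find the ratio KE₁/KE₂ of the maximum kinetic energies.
3.2380

Using Einstein's equation: KE_max = hc/λ - φ

For λ₁ = 178.0 nm:
E₁ = hc/λ₁ = 6.9654 eV
KE₁ = E₁ - φ = 6.9654 - 3.01 = 3.9554 eV

For λ₂ = 293.0 nm:
E₂ = hc/λ₂ = 4.2315 eV
KE₂ = E₂ - φ = 4.2315 - 3.01 = 1.2215 eV

Ratio: KE₁/KE₂ = 3.9554/1.2215 = 3.2380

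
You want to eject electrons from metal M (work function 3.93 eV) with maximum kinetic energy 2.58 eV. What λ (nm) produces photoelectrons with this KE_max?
190.45 nm

From Einstein's equation: KE_max = hc/λ - φ

Rearranging for λ:
hc/λ = KE_max + φ
λ = hc/(KE_max + φ)

Required photon energy:
E_photon = KE_max + φ = 2.58 + 3.93 = 6.51 eV

Required wavelength:
λ = hc/E_photon = (6.626×10⁻³⁴)(3×10⁸) / (6.51 × 1.602×10⁻¹⁹)
λ = 190.45 nm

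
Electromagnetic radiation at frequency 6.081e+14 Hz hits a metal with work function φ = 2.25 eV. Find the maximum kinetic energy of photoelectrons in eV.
0.2649 eV

Using Einstein's photoelectric equation: KE_max = hf - φ

First, calculate the photon energy:
E_photon = hf = (6.626×10⁻³⁴ J·s)(6.081e+14 Hz)
E_photon = 2.5149 eV

Then, the maximum kinetic energy:
KE_max = E_photon - φ = 2.5149 eV - 2.25 eV = 0.2649 eV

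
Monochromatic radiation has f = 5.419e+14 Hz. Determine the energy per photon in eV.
2.2411 eV

Using E = hf:

E = hf = (6.626×10⁻³⁴ J·s)(5.419e+14 Hz)
E = 2.2411 eV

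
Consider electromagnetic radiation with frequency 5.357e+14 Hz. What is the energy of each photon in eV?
2.2155 eV

Using E = hf:

E = hf = (6.626×10⁻³⁴ J·s)(5.357e+14 Hz)
E = 2.2155 eV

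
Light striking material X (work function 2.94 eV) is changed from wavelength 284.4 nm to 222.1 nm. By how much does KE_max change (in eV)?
1.2229 eV

Using Einstein's equation: KE_max = hc/λ - φ

For λ₁ = 284.4 nm:
KE₁ = hc/λ₁ - φ = 4.3595 - 2.94 = 1.4195 eV

For λ₂ = 222.1 nm:
KE₂ = hc/λ₂ - φ = 5.5824 - 2.94 = 2.6424 eV

Change in KE:
ΔKE = KE₂ - KE₁ = 2.6424 - 1.4195 = 1.2229 eV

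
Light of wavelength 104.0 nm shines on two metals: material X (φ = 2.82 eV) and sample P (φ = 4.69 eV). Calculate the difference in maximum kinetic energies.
1.8700 eV

Using KE_max = hc/λ - φ for each metal:

Photon energy: E = hc/λ = 11.9216 eV

For material X (φ₁ = 2.82 eV):
KE₁ = E - φ₁ = 11.9216 - 2.82 = 9.1016 eV

For sample P (φ₂ = 4.69 eV):
KE₂ = E - φ₂ = 11.9216 - 4.69 = 7.2316 eV

Difference:
ΔKE = KE₁ - KE₂ = 9.1016 - 7.2316 = 1.8700 eV

Note: The difference equals the difference in work functions: 4.69 - 2.82 = 1.87 eV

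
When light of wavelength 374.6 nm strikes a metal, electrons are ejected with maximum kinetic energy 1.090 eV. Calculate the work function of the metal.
2.22 eV

From Einstein's photoelectric equation: KE_max = hf - φ = hc/λ - φ

Rearranging for φ:
φ = hc/λ - KE_max

Calculate photon energy:
E_photon = hc/λ = 3.3098 eV

Therefore:
φ = 3.3098 - 1.090 = 2.22 eV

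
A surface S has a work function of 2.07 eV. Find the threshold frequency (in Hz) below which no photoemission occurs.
5.0052e+14 Hz

The threshold frequency is when the photon energy equals the work function:
hf₀ = φ

Solving for f₀:
f₀ = φ/h = (2.07 eV × 1.602×10⁻¹⁹ J/eV) / (6.626×10⁻³⁴ J·s)
f₀ = 5.0052e+14 Hz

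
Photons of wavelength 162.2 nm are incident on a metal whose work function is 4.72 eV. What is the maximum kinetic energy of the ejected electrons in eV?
2.9239 eV

Using Einstein's photoelectric equation: KE_max = hf - φ = hc/λ - φ

First, calculate the photon energy:
E_photon = hc/λ = (6.626×10⁻³⁴ J·s)(3×10⁸ m/s) / (162.2×10⁻⁹ m)
E_photon = 7.6439 eV

Then, the maximum kinetic energy:
KE_max = E_photon - φ = 7.6439 eV - 4.72 eV = 2.9239 eV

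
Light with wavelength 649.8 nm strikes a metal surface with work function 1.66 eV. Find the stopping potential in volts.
0.2480 V

The stopping potential V_s satisfies: eV_s = KE_max

First, find KE_max using Einstein's equation:
E_photon = hc/λ = 1.9080 eV
KE_max = E_photon - φ = 1.9080 - 1.66 = 0.2480 eV

Since eV_s = KE_max:
V_s = KE_max/e = 0.2480 V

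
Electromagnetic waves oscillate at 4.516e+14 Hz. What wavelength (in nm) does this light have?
663.85 nm

Using the wave equation: c = fλ

Solving for wavelength:
λ = c/f = (3×10⁸ m/s) / (4.516e+14 Hz)
λ = 663.85 nm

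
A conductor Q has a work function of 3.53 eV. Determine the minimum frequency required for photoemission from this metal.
8.5355e+14 Hz

The threshold frequency is when the photon energy equals the work function:
hf₀ = φ

Solving for f₀:
f₀ = φ/h = (3.53 eV × 1.602×10⁻¹⁹ J/eV) / (6.626×10⁻³⁴ J·s)
f₀ = 8.5355e+14 Hz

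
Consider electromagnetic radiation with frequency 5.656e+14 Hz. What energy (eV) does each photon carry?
2.3391 eV

Using E = hf:

E = hf = (6.626×10⁻³⁴ J·s)(5.656e+14 Hz)
E = 2.3391 eV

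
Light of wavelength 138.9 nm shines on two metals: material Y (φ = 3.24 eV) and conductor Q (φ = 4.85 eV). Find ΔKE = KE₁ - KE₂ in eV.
1.6100 eV

Using KE_max = hc/λ - φ for each metal:

Photon energy: E = hc/λ = 8.9261 eV

For material Y (φ₁ = 3.24 eV):
KE₁ = E - φ₁ = 8.9261 - 3.24 = 5.6861 eV

For conductor Q (φ₂ = 4.85 eV):
KE₂ = E - φ₂ = 8.9261 - 4.85 = 4.0761 eV

Difference:
ΔKE = KE₁ - KE₂ = 5.6861 - 4.0761 = 1.6100 eV

Note: The difference equals the difference in work functions: 4.85 - 3.24 = 1.61 eV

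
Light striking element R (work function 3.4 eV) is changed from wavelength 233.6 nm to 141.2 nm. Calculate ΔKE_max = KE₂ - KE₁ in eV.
3.4732 eV

Using Einstein's equation: KE_max = hc/λ - φ

For λ₁ = 233.6 nm:
KE₁ = hc/λ₁ - φ = 5.3075 - 3.4 = 1.9075 eV

For λ₂ = 141.2 nm:
KE₂ = hc/λ₂ - φ = 8.7808 - 3.4 = 5.3808 eV

Change in KE:
ΔKE = KE₂ - KE₁ = 5.3808 - 1.9075 = 3.4732 eV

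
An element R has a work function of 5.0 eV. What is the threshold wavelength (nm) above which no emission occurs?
247.97 nm

The threshold wavelength is when the photon energy equals the work function:
hc/λ₀ = φ

Solving for λ₀:
λ₀ = hc/φ = (6.626×10⁻³⁴ J·s)(3×10⁸ m/s) / (5.0 eV × 1.602×10⁻¹⁹ J/eV)
λ₀ = 247.97 nm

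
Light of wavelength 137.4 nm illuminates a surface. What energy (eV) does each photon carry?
9.0236 eV

Using E = hf = hc/λ:

E = hc/λ = (6.626×10⁻³⁴ J·s)(3×10⁸ m/s) / (137.4×10⁻⁹ m)
E = 9.0236 eV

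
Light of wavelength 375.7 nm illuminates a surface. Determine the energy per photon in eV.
3.3001 eV

Using E = hf = hc/λ:

E = hc/λ = (6.626×10⁻³⁴ J·s)(3×10⁸ m/s) / (375.7×10⁻⁹ m)
E = 3.3001 eV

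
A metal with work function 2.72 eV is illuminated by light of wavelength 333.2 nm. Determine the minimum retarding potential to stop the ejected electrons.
1.0010 V

The stopping potential V_s satisfies: eV_s = KE_max

First, find KE_max using Einstein's equation:
E_photon = hc/λ = 3.7210 eV
KE_max = E_photon - φ = 3.7210 - 2.72 = 1.0010 eV

Since eV_s = KE_max:
V_s = KE_max/e = 1.0010 V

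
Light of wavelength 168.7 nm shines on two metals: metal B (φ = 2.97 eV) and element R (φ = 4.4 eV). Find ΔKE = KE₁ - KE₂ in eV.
1.4300 eV

Using KE_max = hc/λ - φ for each metal:

Photon energy: E = hc/λ = 7.3494 eV

For metal B (φ₁ = 2.97 eV):
KE₁ = E - φ₁ = 7.3494 - 2.97 = 4.3794 eV

For element R (φ₂ = 4.4 eV):
KE₂ = E - φ₂ = 7.3494 - 4.4 = 2.9494 eV

Difference:
ΔKE = KE₁ - KE₂ = 4.3794 - 2.9494 = 1.4300 eV

Note: The difference equals the difference in work functions: 4.4 - 2.97 = 1.43 eV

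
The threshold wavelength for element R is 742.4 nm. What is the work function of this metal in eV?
1.67 eV

At the threshold wavelength, photon energy equals work function:
φ = hc/λ₀

Calculating:
φ = (6.626×10⁻³⁴ J·s)(3×10⁸ m/s) / (742.4×10⁻⁹ m)
φ = 1.67 eV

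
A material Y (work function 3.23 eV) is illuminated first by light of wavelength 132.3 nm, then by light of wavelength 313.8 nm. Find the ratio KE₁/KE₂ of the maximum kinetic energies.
8.5173

Using Einstein's equation: KE_max = hc/λ - φ

For λ₁ = 132.3 nm:
E₁ = hc/λ₁ = 9.3714 eV
KE₁ = E₁ - φ = 9.3714 - 3.23 = 6.1414 eV

For λ₂ = 313.8 nm:
E₂ = hc/λ₂ = 3.9511 eV
KE₂ = E₂ - φ = 3.9511 - 3.23 = 0.7211 eV

Ratio: KE₁/KE₂ = 6.1414/0.7211 = 8.5173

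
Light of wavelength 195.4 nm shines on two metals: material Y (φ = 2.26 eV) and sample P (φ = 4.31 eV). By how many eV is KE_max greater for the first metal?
2.0500 eV

Using KE_max = hc/λ - φ for each metal:

Photon energy: E = hc/λ = 6.3451 eV

For material Y (φ₁ = 2.26 eV):
KE₁ = E - φ₁ = 6.3451 - 2.26 = 4.0851 eV

For sample P (φ₂ = 4.31 eV):
KE₂ = E - φ₂ = 6.3451 - 4.31 = 2.0351 eV

Difference:
ΔKE = KE₁ - KE₂ = 4.0851 - 2.0351 = 2.0500 eV

Note: The difference equals the difference in work functions: 4.31 - 2.26 = 2.05 eV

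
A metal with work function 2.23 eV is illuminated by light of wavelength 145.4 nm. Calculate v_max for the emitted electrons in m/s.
1.4883e+06 m/s

First, find the maximum kinetic energy:
E_photon = hc/λ = 8.5271 eV
KE_max = E_photon - φ = 8.5271 - 2.23 = 6.2971 eV

Convert to Joules: KE_max = 6.2971 × 1.602×10⁻¹⁹ J = 1.0089e-18 J

Then use KE = ½mv² to find velocity:
v = √(2·KE/m) = √(2 × 1.0089e-18 J / 9.109e-31 kg)
v = 1.4883e+06 m/s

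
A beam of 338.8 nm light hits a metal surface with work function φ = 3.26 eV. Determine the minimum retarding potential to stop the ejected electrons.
0.3995 V

The stopping potential V_s satisfies: eV_s = KE_max

First, find KE_max using Einstein's equation:
E_photon = hc/λ = 3.6595 eV
KE_max = E_photon - φ = 3.6595 - 3.26 = 0.3995 eV

Since eV_s = KE_max:
V_s = KE_max/e = 0.3995 V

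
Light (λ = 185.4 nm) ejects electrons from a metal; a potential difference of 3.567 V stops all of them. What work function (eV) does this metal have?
3.12 eV

The stopping potential gives the maximum kinetic energy: KE_max = eV_s = 3.567 eV

From Einstein's photoelectric equation: KE_max = hc/λ - φ
Rearranging: φ = hc/λ - KE_max

Calculate photon energy:
E_photon = hc/λ = (6.626×10⁻³⁴ J·s)(3×10⁸ m/s) / (185.4×10⁻⁹ m) = 6.6874 eV

Therefore:
φ = 6.6874 - 3.567 = 3.12 eV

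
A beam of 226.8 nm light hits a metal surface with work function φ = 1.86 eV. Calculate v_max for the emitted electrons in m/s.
1.1264e+06 m/s

First, find the maximum kinetic energy:
E_photon = hc/λ = 5.4667 eV
KE_max = E_photon - φ = 5.4667 - 1.86 = 3.6067 eV

Convert to Joules: KE_max = 3.6067 × 1.602×10⁻¹⁹ J = 5.7785e-19 J

Then use KE = ½mv² to find velocity:
v = √(2·KE/m) = √(2 × 5.7785e-19 J / 9.109e-31 kg)
v = 1.1264e+06 m/s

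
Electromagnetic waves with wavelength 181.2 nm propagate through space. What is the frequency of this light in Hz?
1.6545e+15 Hz

Using the wave equation: c = fλ

Solving for frequency:
f = c/λ = (3×10⁸ m/s) / (181.2×10⁻⁹ m)
f = 1.6545e+15 Hz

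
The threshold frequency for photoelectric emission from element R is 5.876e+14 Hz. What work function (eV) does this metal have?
2.43 eV

At the threshold frequency, photon energy equals work function:
φ = hf₀

Calculating:
φ = (6.626×10⁻³⁴ J·s)(5.876e+14 Hz)
φ = 2.43 eV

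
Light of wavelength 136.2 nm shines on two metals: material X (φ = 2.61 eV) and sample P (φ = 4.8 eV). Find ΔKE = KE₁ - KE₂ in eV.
2.1900 eV

Using KE_max = hc/λ - φ for each metal:

Photon energy: E = hc/λ = 9.1031 eV

For material X (φ₁ = 2.61 eV):
KE₁ = E - φ₁ = 9.1031 - 2.61 = 6.4931 eV

For sample P (φ₂ = 4.8 eV):
KE₂ = E - φ₂ = 9.1031 - 4.8 = 4.3031 eV

Difference:
ΔKE = KE₁ - KE₂ = 6.4931 - 4.3031 = 2.1900 eV

Note: The difference equals the difference in work functions: 4.8 - 2.61 = 2.19 eV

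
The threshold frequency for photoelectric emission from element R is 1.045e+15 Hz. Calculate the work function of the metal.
4.32 eV

At the threshold frequency, photon energy equals work function:
φ = hf₀

Calculating:
φ = (6.626×10⁻³⁴ J·s)(1.045e+15 Hz)
φ = 4.32 eV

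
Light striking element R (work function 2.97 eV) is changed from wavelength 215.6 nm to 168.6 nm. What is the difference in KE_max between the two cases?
1.6031 eV

Using Einstein's equation: KE_max = hc/λ - φ

For λ₁ = 215.6 nm:
KE₁ = hc/λ₁ - φ = 5.7507 - 2.97 = 2.7807 eV

For λ₂ = 168.6 nm:
KE₂ = hc/λ₂ - φ = 7.3537 - 2.97 = 4.3837 eV

Change in KE:
ΔKE = KE₂ - KE₁ = 4.3837 - 2.7807 = 1.6031 eV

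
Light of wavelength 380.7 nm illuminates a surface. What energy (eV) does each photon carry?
3.2567 eV

Using E = hf = hc/λ:

E = hc/λ = (6.626×10⁻³⁴ J·s)(3×10⁸ m/s) / (380.7×10⁻⁹ m)
E = 3.2567 eV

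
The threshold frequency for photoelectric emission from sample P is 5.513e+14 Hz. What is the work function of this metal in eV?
2.28 eV

At the threshold frequency, photon energy equals work function:
φ = hf₀

Calculating:
φ = (6.626×10⁻³⁴ J·s)(5.513e+14 Hz)
φ = 2.28 eV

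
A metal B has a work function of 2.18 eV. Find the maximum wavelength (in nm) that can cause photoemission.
568.73 nm

The threshold wavelength is when the photon energy equals the work function:
hc/λ₀ = φ

Solving for λ₀:
λ₀ = hc/φ = (6.626×10⁻³⁴ J·s)(3×10⁸ m/s) / (2.18 eV × 1.602×10⁻¹⁹ J/eV)
λ₀ = 568.73 nm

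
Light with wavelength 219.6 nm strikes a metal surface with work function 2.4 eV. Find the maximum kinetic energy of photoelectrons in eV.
3.2459 eV

Using Einstein's photoelectric equation: KE_max = hf - φ = hc/λ - φ

First, calculate the photon energy:
E_photon = hc/λ = (6.626×10⁻³⁴ J·s)(3×10⁸ m/s) / (219.6×10⁻⁹ m)
E_photon = 5.6459 eV

Then, the maximum kinetic energy:
KE_max = E_photon - φ = 5.6459 eV - 2.4 eV = 3.2459 eV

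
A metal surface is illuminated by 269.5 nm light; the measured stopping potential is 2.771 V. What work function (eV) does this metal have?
1.83 eV

The stopping potential gives the maximum kinetic energy: KE_max = eV_s = 2.771 eV

From Einstein's photoelectric equation: KE_max = hc/λ - φ
Rearranging: φ = hc/λ - KE_max

Calculate photon energy:
E_photon = hc/λ = (6.626×10⁻³⁴ J·s)(3×10⁸ m/s) / (269.5×10⁻⁹ m) = 4.6005 eV

Therefore:
φ = 4.6005 - 2.771 = 1.83 eV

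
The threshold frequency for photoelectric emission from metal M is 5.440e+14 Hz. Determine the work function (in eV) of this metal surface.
2.25 eV

At the threshold frequency, photon energy equals work function:
φ = hf₀

Calculating:
φ = (6.626×10⁻³⁴ J·s)(5.440e+14 Hz)
φ = 2.25 eV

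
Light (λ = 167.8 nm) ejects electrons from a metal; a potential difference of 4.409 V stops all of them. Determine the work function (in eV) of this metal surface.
2.98 eV

The stopping potential gives the maximum kinetic energy: KE_max = eV_s = 4.409 eV

From Einstein's photoelectric equation: KE_max = hc/λ - φ
Rearranging: φ = hc/λ - KE_max

Calculate photon energy:
E_photon = hc/λ = (6.626×10⁻³⁴ J·s)(3×10⁸ m/s) / (167.8×10⁻⁹ m) = 7.3888 eV

Therefore:
φ = 7.3888 - 4.409 = 2.98 eV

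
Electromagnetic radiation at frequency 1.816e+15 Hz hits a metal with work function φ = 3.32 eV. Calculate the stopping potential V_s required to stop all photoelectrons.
4.1904 V

The stopping potential V_s satisfies: eV_s = KE_max

First, find KE_max using Einstein's equation:
E_photon = hf = (6.626×10⁻³⁴ J·s)(1.816e+15 Hz) = 7.5104 eV
KE_max = E_photon - φ = 7.5104 - 3.32 = 4.1904 eV

Since eV_s = KE_max:
V_s = KE_max/e = 4.1904 V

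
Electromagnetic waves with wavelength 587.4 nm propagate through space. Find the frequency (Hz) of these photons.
5.1037e+14 Hz

Using the wave equation: c = fλ

Solving for frequency:
f = c/λ = (3×10⁸ m/s) / (587.4×10⁻⁹ m)
f = 5.1037e+14 Hz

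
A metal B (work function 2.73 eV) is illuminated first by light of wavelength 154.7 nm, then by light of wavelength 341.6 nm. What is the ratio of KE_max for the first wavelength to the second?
5.8748

Using Einstein's equation: KE_max = hc/λ - φ

For λ₁ = 154.7 nm:
E₁ = hc/λ₁ = 8.0145 eV
KE₁ = E₁ - φ = 8.0145 - 2.73 = 5.2845 eV

For λ₂ = 341.6 nm:
E₂ = hc/λ₂ = 3.6295 eV
KE₂ = E₂ - φ = 3.6295 - 2.73 = 0.8995 eV

Ratio: KE₁/KE₂ = 5.2845/0.8995 = 5.8748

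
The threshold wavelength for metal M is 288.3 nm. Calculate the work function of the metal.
4.30 eV

At the threshold wavelength, photon energy equals work function:
φ = hc/λ₀

Calculating:
φ = (6.626×10⁻³⁴ J·s)(3×10⁸ m/s) / (288.3×10⁻⁹ m)
φ = 4.30 eV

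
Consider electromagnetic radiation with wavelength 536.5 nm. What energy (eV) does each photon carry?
2.3110 eV

Using E = hf = hc/λ:

E = hc/λ = (6.626×10⁻³⁴ J·s)(3×10⁸ m/s) / (536.5×10⁻⁹ m)
E = 2.3110 eV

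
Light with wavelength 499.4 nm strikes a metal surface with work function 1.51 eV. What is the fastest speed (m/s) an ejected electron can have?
5.8493e+05 m/s

First, find the maximum kinetic energy:
E_photon = hc/λ = 2.4827 eV
KE_max = E_photon - φ = 2.4827 - 1.51 = 0.9727 eV

Convert to Joules: KE_max = 0.9727 × 1.602×10⁻¹⁹ J = 1.5584e-19 J

Then use KE = ½mv² to find velocity:
v = √(2·KE/m) = √(2 × 1.5584e-19 J / 9.109e-31 kg)
v = 5.8493e+05 m/s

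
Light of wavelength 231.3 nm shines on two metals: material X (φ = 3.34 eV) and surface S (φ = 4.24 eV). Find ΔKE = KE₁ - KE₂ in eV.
0.9000 eV

Using KE_max = hc/λ - φ for each metal:

Photon energy: E = hc/λ = 5.3603 eV

For material X (φ₁ = 3.34 eV):
KE₁ = E - φ₁ = 5.3603 - 3.34 = 2.0203 eV

For surface S (φ₂ = 4.24 eV):
KE₂ = E - φ₂ = 5.3603 - 4.24 = 1.1203 eV

Difference:
ΔKE = KE₁ - KE₂ = 2.0203 - 1.1203 = 0.9000 eV

Note: The difference equals the difference in work functions: 4.24 - 3.34 = 0.90 eV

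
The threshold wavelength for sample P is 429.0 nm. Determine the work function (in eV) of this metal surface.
2.89 eV

At the threshold wavelength, photon energy equals work function:
φ = hc/λ₀

Calculating:
φ = (6.626×10⁻³⁴ J·s)(3×10⁸ m/s) / (429.0×10⁻⁹ m)
φ = 2.89 eV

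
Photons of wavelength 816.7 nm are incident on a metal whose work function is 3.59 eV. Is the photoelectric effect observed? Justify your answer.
No

For photoemission, the photon energy must exceed the work function.

Photon energy: E = hc/λ = 1.5181 eV
Work function: φ = 3.59 eV

Since E_photon (1.5181 eV) < φ (3.59 eV), photoemission will NOT occur.
The threshold wavelength is λ₀ = hc/φ = 345.4 nm.
Since 816.7 nm > 345.4 nm, the photons lack sufficient energy.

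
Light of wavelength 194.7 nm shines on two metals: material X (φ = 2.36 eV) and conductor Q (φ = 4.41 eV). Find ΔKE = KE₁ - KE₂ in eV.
2.0500 eV

Using KE_max = hc/λ - φ for each metal:

Photon energy: E = hc/λ = 6.3680 eV

For material X (φ₁ = 2.36 eV):
KE₁ = E - φ₁ = 6.3680 - 2.36 = 4.0080 eV

For conductor Q (φ₂ = 4.41 eV):
KE₂ = E - φ₂ = 6.3680 - 4.41 = 1.9580 eV

Difference:
ΔKE = KE₁ - KE₂ = 4.0080 - 1.9580 = 2.0500 eV

Note: The difference equals the difference in work functions: 4.41 - 2.36 = 2.05 eV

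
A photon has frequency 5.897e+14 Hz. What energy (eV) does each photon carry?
2.4388 eV

Using E = hf:

E = hf = (6.626×10⁻³⁴ J·s)(5.897e+14 Hz)
E = 2.4388 eV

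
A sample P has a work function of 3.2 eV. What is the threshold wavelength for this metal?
387.45 nm

The threshold wavelength is when the photon energy equals the work function:
hc/λ₀ = φ

Solving for λ₀:
λ₀ = hc/φ = (6.626×10⁻³⁴ J·s)(3×10⁸ m/s) / (3.2 eV × 1.602×10⁻¹⁹ J/eV)
λ₀ = 387.45 nm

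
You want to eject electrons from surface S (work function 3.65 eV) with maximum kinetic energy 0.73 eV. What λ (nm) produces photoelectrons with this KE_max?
283.07 nm

From Einstein's equation: KE_max = hc/λ - φ

Rearranging for λ:
hc/λ = KE_max + φ
λ = hc/(KE_max + φ)

Required photon energy:
E_photon = KE_max + φ = 0.73 + 3.65 = 4.38 eV

Required wavelength:
λ = hc/E_photon = (6.626×10⁻³⁴)(3×10⁸) / (4.38 × 1.602×10⁻¹⁹)
λ = 283.07 nm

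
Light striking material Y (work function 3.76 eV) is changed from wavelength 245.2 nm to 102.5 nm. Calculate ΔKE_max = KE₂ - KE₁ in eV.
7.0396 eV

Using Einstein's equation: KE_max = hc/λ - φ

For λ₁ = 245.2 nm:
KE₁ = hc/λ₁ - φ = 5.0565 - 3.76 = 1.2965 eV

For λ₂ = 102.5 nm:
KE₂ = hc/λ₂ - φ = 12.0960 - 3.76 = 8.3360 eV

Change in KE:
ΔKE = KE₂ - KE₁ = 8.3360 - 1.2965 = 7.0396 eV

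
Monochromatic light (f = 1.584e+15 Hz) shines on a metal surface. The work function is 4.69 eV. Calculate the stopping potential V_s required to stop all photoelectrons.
1.8609 V

The stopping potential V_s satisfies: eV_s = KE_max

First, find KE_max using Einstein's equation:
E_photon = hf = (6.626×10⁻³⁴ J·s)(1.584e+15 Hz) = 6.5509 eV
KE_max = E_photon - φ = 6.5509 - 4.69 = 1.8609 eV

Since eV_s = KE_max:
V_s = KE_max/e = 1.8609 V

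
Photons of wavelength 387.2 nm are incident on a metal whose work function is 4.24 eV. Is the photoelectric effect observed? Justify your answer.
No

For photoemission, the photon energy must exceed the work function.

Photon energy: E = hc/λ = 3.2021 eV
Work function: φ = 4.24 eV

Since E_photon (3.2021 eV) < φ (4.24 eV), photoemission will NOT occur.
The threshold wavelength is λ₀ = hc/φ = 292.4 nm.
Since 387.2 nm > 292.4 nm, the photons lack sufficient energy.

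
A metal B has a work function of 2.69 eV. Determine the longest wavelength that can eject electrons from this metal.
460.91 nm

The threshold wavelength is when the photon energy equals the work function:
hc/λ₀ = φ

Solving for λ₀:
λ₀ = hc/φ = (6.626×10⁻³⁴ J·s)(3×10⁸ m/s) / (2.69 eV × 1.602×10⁻¹⁹ J/eV)
λ₀ = 460.91 nm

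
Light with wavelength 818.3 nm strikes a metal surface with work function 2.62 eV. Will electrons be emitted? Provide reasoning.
No

For photoemission, the photon energy must exceed the work function.

Photon energy: E = hc/λ = 1.5151 eV
Work function: φ = 2.62 eV

Since E_photon (1.5151 eV) < φ (2.62 eV), photoemission will NOT occur.
The threshold wavelength is λ₀ = hc/φ = 473.2 nm.
Since 818.3 nm > 473.2 nm, the photons lack sufficient energy.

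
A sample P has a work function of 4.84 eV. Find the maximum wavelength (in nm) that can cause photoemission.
256.17 nm

The threshold wavelength is when the photon energy equals the work function:
hc/λ₀ = φ

Solving for λ₀:
λ₀ = hc/φ = (6.626×10⁻³⁴ J·s)(3×10⁸ m/s) / (4.84 eV × 1.602×10⁻¹⁹ J/eV)
λ₀ = 256.17 nm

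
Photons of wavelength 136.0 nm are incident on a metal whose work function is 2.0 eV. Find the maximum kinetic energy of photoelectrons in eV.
7.1165 eV

Using Einstein's photoelectric equation: KE_max = hf - φ = hc/λ - φ

First, calculate the photon energy:
E_photon = hc/λ = (6.626×10⁻³⁴ J·s)(3×10⁸ m/s) / (136.0×10⁻⁹ m)
E_photon = 9.1165 eV

Then, the maximum kinetic energy:
KE_max = E_photon - φ = 9.1165 eV - 2.0 eV = 7.1165 eV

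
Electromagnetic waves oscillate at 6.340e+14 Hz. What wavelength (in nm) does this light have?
472.86 nm

Using the wave equation: c = fλ

Solving for wavelength:
λ = c/f = (3×10⁸ m/s) / (6.340e+14 Hz)
λ = 472.86 nm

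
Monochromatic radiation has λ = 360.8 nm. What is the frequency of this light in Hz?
8.3091e+14 Hz

Using the wave equation: c = fλ

Solving for frequency:
f = c/λ = (3×10⁸ m/s) / (360.8×10⁻⁹ m)
f = 8.3091e+14 Hz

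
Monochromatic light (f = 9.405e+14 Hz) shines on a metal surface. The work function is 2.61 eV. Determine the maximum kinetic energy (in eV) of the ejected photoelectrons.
1.2796 eV

Using Einstein's photoelectric equation: KE_max = hf - φ

First, calculate the photon energy:
E_photon = hf = (6.626×10⁻³⁴ J·s)(9.405e+14 Hz)
E_photon = 3.8896 eV

Then, the maximum kinetic energy:
KE_max = E_photon - φ = 3.8896 eV - 2.61 eV = 1.2796 eV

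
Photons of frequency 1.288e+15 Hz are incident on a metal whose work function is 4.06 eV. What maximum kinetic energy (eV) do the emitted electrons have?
1.2667 eV

Using Einstein's photoelectric equation: KE_max = hf - φ

First, calculate the photon energy:
E_photon = hf = (6.626×10⁻³⁴ J·s)(1.288e+15 Hz)
E_photon = 5.3267 eV

Then, the maximum kinetic energy:
KE_max = E_photon - φ = 5.3267 eV - 4.06 eV = 1.2667 eV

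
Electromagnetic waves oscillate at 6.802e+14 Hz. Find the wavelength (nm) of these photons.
440.74 nm

Using the wave equation: c = fλ

Solving for wavelength:
λ = c/f = (3×10⁸ m/s) / (6.802e+14 Hz)
λ = 440.74 nm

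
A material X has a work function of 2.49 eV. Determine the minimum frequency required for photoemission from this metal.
6.0208e+14 Hz

The threshold frequency is when the photon energy equals the work function:
hf₀ = φ

Solving for f₀:
f₀ = φ/h = (2.49 eV × 1.602×10⁻¹⁹ J/eV) / (6.626×10⁻³⁴ J·s)
f₀ = 6.0208e+14 Hz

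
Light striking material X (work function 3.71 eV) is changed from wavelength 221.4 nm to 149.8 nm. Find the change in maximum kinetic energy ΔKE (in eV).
2.6766 eV

Using Einstein's equation: KE_max = hc/λ - φ

For λ₁ = 221.4 nm:
KE₁ = hc/λ₁ - φ = 5.6000 - 3.71 = 1.8900 eV

For λ₂ = 149.8 nm:
KE₂ = hc/λ₂ - φ = 8.2766 - 3.71 = 4.5666 eV

Change in KE:
ΔKE = KE₂ - KE₁ = 4.5666 - 1.8900 = 2.6766 eV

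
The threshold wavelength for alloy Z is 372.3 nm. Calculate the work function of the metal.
3.33 eV

At the threshold wavelength, photon energy equals work function:
φ = hc/λ₀

Calculating:
φ = (6.626×10⁻³⁴ J·s)(3×10⁸ m/s) / (372.3×10⁻⁹ m)
φ = 3.33 eV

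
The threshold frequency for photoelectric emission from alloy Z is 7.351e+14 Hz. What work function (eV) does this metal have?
3.04 eV

At the threshold frequency, photon energy equals work function:
φ = hf₀

Calculating:
φ = (6.626×10⁻³⁴ J·s)(7.351e+14 Hz)
φ = 3.04 eV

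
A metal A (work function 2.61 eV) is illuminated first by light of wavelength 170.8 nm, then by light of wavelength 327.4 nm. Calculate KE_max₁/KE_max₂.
3.9501

Using Einstein's equation: KE_max = hc/λ - φ

For λ₁ = 170.8 nm:
E₁ = hc/λ₁ = 7.2590 eV
KE₁ = E₁ - φ = 7.2590 - 2.61 = 4.6490 eV

For λ₂ = 327.4 nm:
E₂ = hc/λ₂ = 3.7869 eV
KE₂ = E₂ - φ = 3.7869 - 2.61 = 1.1769 eV

Ratio: KE₁/KE₂ = 4.6490/1.1769 = 3.9501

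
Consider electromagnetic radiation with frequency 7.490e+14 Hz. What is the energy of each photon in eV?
3.0976 eV

Using E = hf:

E = hf = (6.626×10⁻³⁴ J·s)(7.490e+14 Hz)
E = 3.0976 eV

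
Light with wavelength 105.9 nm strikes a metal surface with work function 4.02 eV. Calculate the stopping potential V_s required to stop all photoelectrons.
7.6877 V

The stopping potential V_s satisfies: eV_s = KE_max

First, find KE_max using Einstein's equation:
E_photon = hc/λ = 11.7077 eV
KE_max = E_photon - φ = 11.7077 - 4.02 = 7.6877 eV

Since eV_s = KE_max:
V_s = KE_max/e = 7.6877 V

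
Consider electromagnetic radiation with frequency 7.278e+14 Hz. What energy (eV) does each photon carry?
3.0099 eV

Using E = hf:

E = hf = (6.626×10⁻³⁴ J·s)(7.278e+14 Hz)
E = 3.0099 eV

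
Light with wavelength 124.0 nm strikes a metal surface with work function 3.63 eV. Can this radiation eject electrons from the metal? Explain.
Yes

For photoemission, the photon energy must exceed the work function.

Photon energy: E = hc/λ = 9.9987 eV
Work function: φ = 3.63 eV

Since E_photon (9.9987 eV) > φ (3.63 eV), photoemission WILL occur.
The threshold wavelength is λ₀ = hc/φ = 341.6 nm.
Since 124.0 nm < 341.6 nm, the light has sufficient energy.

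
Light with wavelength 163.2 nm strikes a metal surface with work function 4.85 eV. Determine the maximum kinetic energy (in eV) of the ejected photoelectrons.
2.7471 eV

Using Einstein's photoelectric equation: KE_max = hf - φ = hc/λ - φ

First, calculate the photon energy:
E_photon = hc/λ = (6.626×10⁻³⁴ J·s)(3×10⁸ m/s) / (163.2×10⁻⁹ m)
E_photon = 7.5971 eV

Then, the maximum kinetic energy:
KE_max = E_photon - φ = 7.5971 eV - 4.85 eV = 2.7471 eV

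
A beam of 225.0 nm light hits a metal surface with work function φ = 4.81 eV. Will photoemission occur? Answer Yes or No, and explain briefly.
Yes

For photoemission, the photon energy must exceed the work function.

Photon energy: E = hc/λ = 5.5104 eV
Work function: φ = 4.81 eV

Since E_photon (5.5104 eV) > φ (4.81 eV), photoemission WILL occur.
The threshold wavelength is λ₀ = hc/φ = 257.8 nm.
Since 225.0 nm < 257.8 nm, the light has sufficient energy.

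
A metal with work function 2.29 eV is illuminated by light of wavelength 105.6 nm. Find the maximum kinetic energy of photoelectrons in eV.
9.4509 eV

Using Einstein's photoelectric equation: KE_max = hf - φ = hc/λ - φ

First, calculate the photon energy:
E_photon = hc/λ = (6.626×10⁻³⁴ J·s)(3×10⁸ m/s) / (105.6×10⁻⁹ m)
E_photon = 11.7409 eV

Then, the maximum kinetic energy:
KE_max = E_photon - φ = 11.7409 eV - 2.29 eV = 9.4509 eV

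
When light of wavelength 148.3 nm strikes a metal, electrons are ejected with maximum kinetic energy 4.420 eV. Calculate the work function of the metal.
3.94 eV

From Einstein's photoelectric equation: KE_max = hf - φ = hc/λ - φ

Rearranging for φ:
φ = hc/λ - KE_max

Calculate photon energy:
E_photon = hc/λ = 8.3604 eV

Therefore:
φ = 8.3604 - 4.420 = 3.94 eV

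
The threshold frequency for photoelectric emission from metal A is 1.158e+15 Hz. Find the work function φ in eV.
4.79 eV

At the threshold frequency, photon energy equals work function:
φ = hf₀

Calculating:
φ = (6.626×10⁻³⁴ J·s)(1.158e+15 Hz)
φ = 4.79 eV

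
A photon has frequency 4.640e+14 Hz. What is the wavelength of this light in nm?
646.10 nm

Using the wave equation: c = fλ

Solving for wavelength:
λ = c/f = (3×10⁸ m/s) / (4.640e+14 Hz)
λ = 646.10 nm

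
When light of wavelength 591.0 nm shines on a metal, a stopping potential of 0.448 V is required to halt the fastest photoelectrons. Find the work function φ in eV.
1.65 eV

The stopping potential gives the maximum kinetic energy: KE_max = eV_s = 0.448 eV

From Einstein's photoelectric equation: KE_max = hc/λ - φ
Rearranging: φ = hc/λ - KE_max

Calculate photon energy:
E_photon = hc/λ = (6.626×10⁻³⁴ J·s)(3×10⁸ m/s) / (591.0×10⁻⁹ m) = 2.0979 eV

Therefore:
φ = 2.0979 - 0.448 = 1.65 eV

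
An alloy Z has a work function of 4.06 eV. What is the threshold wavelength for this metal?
305.38 nm

The threshold wavelength is when the photon energy equals the work function:
hc/λ₀ = φ

Solving for λ₀:
λ₀ = hc/φ = (6.626×10⁻³⁴ J·s)(3×10⁸ m/s) / (4.06 eV × 1.602×10⁻¹⁹ J/eV)
λ₀ = 305.38 nm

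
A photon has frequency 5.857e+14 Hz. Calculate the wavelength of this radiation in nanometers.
511.85 nm

Using the wave equation: c = fλ

Solving for wavelength:
λ = c/f = (3×10⁸ m/s) / (5.857e+14 Hz)
λ = 511.85 nm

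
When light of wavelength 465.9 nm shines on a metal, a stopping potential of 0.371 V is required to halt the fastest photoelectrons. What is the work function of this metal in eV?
2.29 eV

The stopping potential gives the maximum kinetic energy: KE_max = eV_s = 0.371 eV

From Einstein's photoelectric equation: KE_max = hc/λ - φ
Rearranging: φ = hc/λ - KE_max

Calculate photon energy:
E_photon = hc/λ = (6.626×10⁻³⁴ J·s)(3×10⁸ m/s) / (465.9×10⁻⁹ m) = 2.6612 eV

Therefore:
φ = 2.6612 - 0.371 = 2.29 eV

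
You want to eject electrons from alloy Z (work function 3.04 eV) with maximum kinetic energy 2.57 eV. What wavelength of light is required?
221.01 nm

From Einstein's equation: KE_max = hc/λ - φ

Rearranging for λ:
hc/λ = KE_max + φ
λ = hc/(KE_max + φ)

Required photon energy:
E_photon = KE_max + φ = 2.57 + 3.04 = 5.61 eV

Required wavelength:
λ = hc/E_photon = (6.626×10⁻³⁴)(3×10⁸) / (5.61 × 1.602×10⁻¹⁹)
λ = 221.01 nm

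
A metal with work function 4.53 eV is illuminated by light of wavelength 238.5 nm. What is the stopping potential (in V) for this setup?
0.6685 V

The stopping potential V_s satisfies: eV_s = KE_max

First, find KE_max using Einstein's equation:
E_photon = hc/λ = 5.1985 eV
KE_max = E_photon - φ = 5.1985 - 4.53 = 0.6685 eV

Since eV_s = KE_max:
V_s = KE_max/e = 0.6685 V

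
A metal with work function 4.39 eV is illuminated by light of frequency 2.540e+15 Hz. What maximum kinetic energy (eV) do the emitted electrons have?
6.1146 eV

Using Einstein's photoelectric equation: KE_max = hf - φ

First, calculate the photon energy:
E_photon = hf = (6.626×10⁻³⁴ J·s)(2.540e+15 Hz)
E_photon = 10.5046 eV

Then, the maximum kinetic energy:
KE_max = E_photon - φ = 10.5046 eV - 4.39 eV = 6.1146 eV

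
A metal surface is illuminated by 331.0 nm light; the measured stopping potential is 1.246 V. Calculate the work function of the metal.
2.50 eV

The stopping potential gives the maximum kinetic energy: KE_max = eV_s = 1.246 eV

From Einstein's photoelectric equation: KE_max = hc/λ - φ
Rearranging: φ = hc/λ - KE_max

Calculate photon energy:
E_photon = hc/λ = (6.626×10⁻³⁴ J·s)(3×10⁸ m/s) / (331.0×10⁻⁹ m) = 3.7457 eV

Therefore:
φ = 3.7457 - 1.246 = 2.50 eV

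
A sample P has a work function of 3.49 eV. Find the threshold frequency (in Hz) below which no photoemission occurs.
8.4388e+14 Hz

The threshold frequency is when the photon energy equals the work function:
hf₀ = φ

Solving for f₀:
f₀ = φ/h = (3.49 eV × 1.602×10⁻¹⁹ J/eV) / (6.626×10⁻³⁴ J·s)
f₀ = 8.4388e+14 Hz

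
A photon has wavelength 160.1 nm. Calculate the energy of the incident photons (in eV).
7.7442 eV

Using E = hf = hc/λ:

E = hc/λ = (6.626×10⁻³⁴ J·s)(3×10⁸ m/s) / (160.1×10⁻⁹ m)
E = 7.7442 eV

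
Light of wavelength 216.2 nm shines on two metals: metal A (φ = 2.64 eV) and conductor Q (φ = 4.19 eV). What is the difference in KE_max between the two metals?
1.5500 eV

Using KE_max = hc/λ - φ for each metal:

Photon energy: E = hc/λ = 5.7347 eV

For metal A (φ₁ = 2.64 eV):
KE₁ = E - φ₁ = 5.7347 - 2.64 = 3.0947 eV

For conductor Q (φ₂ = 4.19 eV):
KE₂ = E - φ₂ = 5.7347 - 4.19 = 1.5447 eV

Difference:
ΔKE = KE₁ - KE₂ = 3.0947 - 1.5447 = 1.5500 eV

Note: The difference equals the difference in work functions: 4.19 - 2.64 = 1.55 eV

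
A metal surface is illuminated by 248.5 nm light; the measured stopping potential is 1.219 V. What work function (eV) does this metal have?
3.77 eV

The stopping potential gives the maximum kinetic energy: KE_max = eV_s = 1.219 eV

From Einstein's photoelectric equation: KE_max = hc/λ - φ
Rearranging: φ = hc/λ - KE_max

Calculate photon energy:
E_photon = hc/λ = (6.626×10⁻³⁴ J·s)(3×10⁸ m/s) / (248.5×10⁻⁹ m) = 4.9893 eV

Therefore:
φ = 4.9893 - 1.219 = 3.77 eV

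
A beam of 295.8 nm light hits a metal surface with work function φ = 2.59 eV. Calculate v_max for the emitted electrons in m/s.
7.5056e+05 m/s

First, find the maximum kinetic energy:
E_photon = hc/λ = 4.1915 eV
KE_max = E_photon - φ = 4.1915 - 2.59 = 1.6015 eV

Convert to Joules: KE_max = 1.6015 × 1.602×10⁻¹⁹ J = 2.5659e-19 J

Then use KE = ½mv² to find velocity:
v = √(2·KE/m) = √(2 × 2.5659e-19 J / 9.109e-31 kg)
v = 7.5056e+05 m/s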